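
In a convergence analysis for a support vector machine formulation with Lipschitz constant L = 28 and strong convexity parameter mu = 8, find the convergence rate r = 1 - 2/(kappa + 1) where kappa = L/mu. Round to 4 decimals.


Step 1: Compute the condition number.
kappa = L/mu = 28/8 = 3.5
Step 2: Compute the convergence rate.
r = 1 - 2/(kappa + 1) = 1 - 2*mu/(L + mu) = (L - mu)/(L + mu) = 20/36 = 0.5556


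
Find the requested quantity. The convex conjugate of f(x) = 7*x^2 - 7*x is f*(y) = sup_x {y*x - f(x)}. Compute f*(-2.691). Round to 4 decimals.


f*(y) = sup_x {y*x - a*x^2 - b*x} = sup_x {(y-b)*x - a*x^2}
FOC: (y - b) - 2a*x = 0 => x* = (y - b)/(2a)
x* = (-2.691 + 7)/(2*7) = 0.3078
f*(-2.691) = (y-b)^2/(4a) = (-2.691 + 7)^2/(4*7)
= 18.5675/28 = 0.6631


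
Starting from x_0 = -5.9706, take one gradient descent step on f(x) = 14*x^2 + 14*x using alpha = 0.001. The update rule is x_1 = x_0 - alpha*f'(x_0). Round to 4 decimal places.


We compute the gradient at x_0 and apply the update.
f'(x) = 28*x + 14
f'(-5.9706) = 28*-5.9706 + 14 = -153.1768
x_1 = -5.9706 - 0.001*-153.1768 = -5.8174


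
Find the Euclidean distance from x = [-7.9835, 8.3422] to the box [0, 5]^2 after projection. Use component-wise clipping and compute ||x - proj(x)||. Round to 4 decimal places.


Project each component onto [0, 5].
clip(-7.9835) = 0.0, clip(8.3422) = 5.0
Projection = [0.0, 5.0]
Squared diffs: [63.7363, 11.1703]
Distance = sqrt(74.9066) = 8.6549


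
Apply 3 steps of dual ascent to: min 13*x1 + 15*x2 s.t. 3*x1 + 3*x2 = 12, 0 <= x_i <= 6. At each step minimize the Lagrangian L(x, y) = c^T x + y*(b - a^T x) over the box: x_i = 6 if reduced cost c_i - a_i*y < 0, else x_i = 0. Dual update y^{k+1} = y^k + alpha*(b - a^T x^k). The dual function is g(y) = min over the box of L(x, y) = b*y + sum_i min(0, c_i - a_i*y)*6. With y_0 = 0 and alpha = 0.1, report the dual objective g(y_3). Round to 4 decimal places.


Dual ascent for LP: min 13*x1 + 15*x2, 3*x1 + 3*x2 = 12, 0 <= x_i <= 6
Step 1: y^k = 0.0, reduced costs: (13.0, 15.0)
  x^k = (0.0, 0.0), subgradient = b - a^T x = 12.0
  y^{k+1} = 0.0 + 0.1*12.0 = 1.2
Step 2: y^k = 1.2, reduced costs: (9.4, 11.4)
  x^k = (0.0, 0.0), subgradient = b - a^T x = 12.0
  y^{k+1} = 1.2 + 0.1*12.0 = 2.4
Step 3: y^k = 2.4, reduced costs: (5.8, 7.8)
  x^k = (0.0, 0.0), subgradient = b - a^T x = 12.0
  y^{k+1} = 2.4 + 0.1*12.0 = 3.6
Dual objective at y_3 = 3.6: reduced costs (2.2, 4.2), box minimizer x = (0.0, 0.0)
g(y_3) = b*y + (c1 - a1*y)*x1 + (c2 - a2*y)*x2 = 12*3.6 + 2.2*0.0 + 4.2*0.0 = 43.2 + 0.0 + 0.0 = 43.2


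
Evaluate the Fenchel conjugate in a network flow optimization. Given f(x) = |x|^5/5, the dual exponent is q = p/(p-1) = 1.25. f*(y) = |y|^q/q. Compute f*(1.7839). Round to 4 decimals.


The conjugate exponent q satisfies 1/p + 1/q = 1.
p = 5, so q = 5/(5 - 1) = 1.25
|y|^q = 1.7839^1.25 = 2.0616
f*(1.7839) = 2.0616 / 1.25 = 1.6493


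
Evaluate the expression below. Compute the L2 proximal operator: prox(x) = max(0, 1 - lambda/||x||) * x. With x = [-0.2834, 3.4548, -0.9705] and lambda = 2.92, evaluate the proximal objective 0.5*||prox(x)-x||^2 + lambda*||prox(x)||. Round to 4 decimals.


Step 1: Compute ||x||.
||x|| = 3.5997
Step 2: Compute scaling factor.
scale = max(0, 1 - 2.92/3.5997) = 0.1888
Step 3: prox(x) = [-0.0535, 0.6523, -0.1833]
||prox(x)|| = 0.6797
Step 4: Proximal objective.
0.5*||prox-x||^2 = 4.2632
lambda*||prox|| = 1.9847
Total = 6.2479


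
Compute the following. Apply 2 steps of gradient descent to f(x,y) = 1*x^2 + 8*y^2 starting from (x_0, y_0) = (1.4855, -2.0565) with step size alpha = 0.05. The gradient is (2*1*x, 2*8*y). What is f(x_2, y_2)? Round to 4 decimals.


Gradient descent on f(x,y) = 1*x^2 + 8*y^2.
Starting point: (1.4855, -2.0565), alpha = 0.05
Step 1: grad_x = 2*1*1.4855 = 2.971, grad_y = 2*8*-2.0565 = -32.904
  x_1 = 1.4855 - 0.05*2.971 = 1.337
  y_1 = -2.0565 - 0.05*-32.904 = -0.4113
Step 2: grad_x = 2*1*1.337 = 2.6739, grad_y = 2*8*-0.4113 = -6.5808
  x_2 = 1.337 - 0.05*2.6739 = 1.2033
  y_2 = -0.4113 - 0.05*-6.5808 = -0.0823
f(1.2033, -0.0823) = 1*1.2033^2 + 8*(-0.0823)^2 = 1.502


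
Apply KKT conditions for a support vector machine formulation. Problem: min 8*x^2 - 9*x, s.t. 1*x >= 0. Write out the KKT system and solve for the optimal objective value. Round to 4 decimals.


Step 1: Try lambda = 0 (constraint inactive).
Stationarity: 2*8*x - 9 = 0
x* = 9/(2*8) = 0.5625
Check constraint: 1*0.5625 = 0.5625 >= 0 -- satisfied.
Step 2: Compute optimal value.
f(x*) = 8*0.5625^2 - 9*0.5625 = -2.5313


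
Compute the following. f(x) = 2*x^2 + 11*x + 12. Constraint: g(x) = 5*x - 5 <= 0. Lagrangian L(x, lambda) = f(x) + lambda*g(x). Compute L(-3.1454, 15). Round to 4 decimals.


Step 1: Evaluate f(x).
f(-3.1454) = 2*(-3.1454)^2 + 11*(-3.1454) + 12 = -2.8123
Step 2: Evaluate g(x).
g(-3.1454) = 5*-3.1454 - 5 = -20.727
Step 3: Compute Lagrangian.
L = -2.8123 + 15*-20.727 = -313.7173


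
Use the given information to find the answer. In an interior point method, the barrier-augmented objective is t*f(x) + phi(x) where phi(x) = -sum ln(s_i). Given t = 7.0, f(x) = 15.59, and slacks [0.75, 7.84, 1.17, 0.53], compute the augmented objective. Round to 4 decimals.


Step 1: Compute log-barrier.
ln values: [-0.2877, 2.0592, 0.157, -0.6349]
phi = -(-0.2877 + 2.0592 + 0.157 - 0.6349) = -1.2937
Step 2: Compute augmented objective.
t*f(x) = 7.0*15.59 = 109.13
Total = 109.13 - 1.2937 = 107.8363


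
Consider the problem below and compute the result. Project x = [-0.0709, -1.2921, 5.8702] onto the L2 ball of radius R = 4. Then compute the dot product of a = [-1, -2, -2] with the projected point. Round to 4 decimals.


Step 1: Compute ||x|| (intermediates to 6 decimals).
||x|| = sqrt((-0.0709)^2 + (-1.2921)^2 + 5.8702^2) = 6.011139
Step 2: Project.
Since ||x|| > R, scale = R/||x|| = 4/6.011139 = 0.665431, proj(x) = scale * x
proj(x) = [-0.047179, -0.859803, 3.906213]
Step 3: Dot product.
a^T * proj(x) = -1*(-0.047179) - 2*(-0.859803) - 2*3.906213 = -6.0456


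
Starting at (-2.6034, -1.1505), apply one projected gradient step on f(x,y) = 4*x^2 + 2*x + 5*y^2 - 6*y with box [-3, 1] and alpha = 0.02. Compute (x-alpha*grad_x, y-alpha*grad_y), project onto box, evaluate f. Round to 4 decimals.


Step 1: Compute gradient at (-2.6034, -1.1505).
grad_x = 2*4*-2.6034 + 2 = -18.8272
grad_y = 2*5*-1.1505 - 6 = -17.505
Step 2: Gradient step.
x_raw = -2.6034 - 0.02*-18.8272 = -2.2269
y_raw = -1.1505 - 0.02*-17.505 = -0.8004
Step 3: Project onto [-3, 1].
x_proj = clip(-2.2269) = -2.2269
y_proj = clip(-0.8004) = -0.8004
Step 4: Evaluate f.
f(-2.2269, -0.8004) = 23.3874


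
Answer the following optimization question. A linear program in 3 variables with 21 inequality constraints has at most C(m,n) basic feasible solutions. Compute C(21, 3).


Each vertex corresponds to some choice of n active constraints out of m, so the number of vertices is at most C(m, n) = m! / (n!(m-n)!).
m = 21, n = 3
Numerator: 21 * 20 * 19
Denominator: 3! = 6
C(21, 3) = 1330


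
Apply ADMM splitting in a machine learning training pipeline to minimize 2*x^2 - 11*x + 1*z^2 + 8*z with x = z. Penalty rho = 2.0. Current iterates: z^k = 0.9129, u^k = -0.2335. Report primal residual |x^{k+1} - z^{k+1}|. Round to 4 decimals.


ADMM iteration with rho = 2.0, z^k = 0.9129, u^k = -0.2335
Step 1: x-update.
Minimize 2*x^2 - 11*x + (2.0/2)*(x - 0.9129 - 0.2335)^2
FOC: (2*2 + 2.0)*x = 11 + 2.0*(0.9129 + 0.2335)
x^{k+1} = 2.2155
Step 2: z-update.
Minimize 1*z^2 + 8*z + (2.0/2)*(2.2155 - z - 0.2335)^2
FOC: (2*1 + 2.0)*z = -8 + 2.0*(2.2155 - 0.2335)
z^{k+1} = -1.009
Step 3: u-update.
u^{k+1} = -0.2335 + 2.2155 + 1.009 = 2.991
Step 4: Primal residual = |2.2155 + 1.009| = 3.2245


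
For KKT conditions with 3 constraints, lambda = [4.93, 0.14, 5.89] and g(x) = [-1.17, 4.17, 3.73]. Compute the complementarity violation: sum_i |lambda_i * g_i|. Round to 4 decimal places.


KKT complementary slackness check:
lambda_1 * g_1 = 4.93 * -1.17 = -5.7681
lambda_2 * g_2 = 0.14 * 4.17 = 0.5838
lambda_3 * g_3 = 5.89 * 3.73 = 21.9697
Total violation = 5.7681 + 0.5838 + 21.9697 = 28.3216


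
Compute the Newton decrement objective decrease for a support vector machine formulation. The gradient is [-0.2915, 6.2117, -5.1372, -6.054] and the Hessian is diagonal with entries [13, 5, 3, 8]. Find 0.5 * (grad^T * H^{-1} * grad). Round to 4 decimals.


Step 1: H is diagonal, so H^(-1) * g = [-0.0224, 1.2423, -1.7124, -0.7568].
Step 2: g^T H^(-1) g = sum_i g_i^2 / H_ii
  = (-0.2915)^2/13 + (6.2117)^2/5 + (-5.1372)^2/3 + (-6.054)^2/8
  = 0.0065 + 7.717 + 8.7969 + 4.5814 = 21.1019
Step 3: Objective decrease = 0.5 * g^T H^(-1) g = 10.5509


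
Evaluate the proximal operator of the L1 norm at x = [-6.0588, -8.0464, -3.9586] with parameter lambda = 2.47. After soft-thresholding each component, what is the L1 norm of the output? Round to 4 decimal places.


Soft-thresholding with lambda = 2.47:
prox(-6.0588) = sign(-6.0588)*max(|-6.0588| - 2.47, 0) = -3.5888
prox(-8.0464) = sign(-8.0464)*max(|-8.0464| - 2.47, 0) = -5.5764
prox(-3.9586) = sign(-3.9586)*max(|-3.9586| - 2.47, 0) = -1.4886
prox(x) = [-3.5888, -5.5764, -1.4886]
||prox(x)||_1 = 3.5888 + 5.5764 + 1.4886 = 10.6538


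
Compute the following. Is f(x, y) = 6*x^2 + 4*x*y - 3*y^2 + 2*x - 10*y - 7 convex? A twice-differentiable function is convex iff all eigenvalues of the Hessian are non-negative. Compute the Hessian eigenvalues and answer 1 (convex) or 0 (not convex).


The Hessian of f(x,y) = 6*x^2 + 4*x*y - 3*y^2 + 2*x - 10*y - 7 is:
H = [[12, 4], [4, -6]]
Trace = 12 - 6 = 6
Determinant = 12*-6 - (4)^2 = -88
Discriminant = (6)^2 - 4*-88 = 388.0
Eigenvalues: lambda_1 = -6.8489, lambda_2 = 12.8489
The function is not convex.

0


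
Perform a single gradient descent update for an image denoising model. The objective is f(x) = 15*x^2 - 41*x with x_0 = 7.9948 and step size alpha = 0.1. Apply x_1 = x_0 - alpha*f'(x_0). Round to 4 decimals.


We compute the gradient at x_0 and apply the update.
f'(x) = 30*x - 41
f'(7.9948) = 30*7.9948 - 41 = 198.844
x_1 = 7.9948 - 0.1*198.844 = -11.8896


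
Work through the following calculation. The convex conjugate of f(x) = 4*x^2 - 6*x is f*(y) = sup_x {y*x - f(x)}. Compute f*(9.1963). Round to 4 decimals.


f*(y) = sup_x {y*x - a*x^2 - b*x} = sup_x {(y-b)*x - a*x^2}
FOC: (y - b) - 2a*x = 0 => x* = (y - b)/(2a)
x* = (9.1963 + 6)/(2*4) = 1.8995
f*(9.1963) = (y-b)^2/(4a) = (9.1963 + 6)^2/(4*4)
= 230.9275/16 = 14.433


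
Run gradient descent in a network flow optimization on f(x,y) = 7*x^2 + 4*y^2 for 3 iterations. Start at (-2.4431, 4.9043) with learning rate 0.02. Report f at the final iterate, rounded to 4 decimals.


Gradient descent on f(x,y) = 7*x^2 + 4*y^2.
Starting point: (-2.4431, 4.9043), alpha = 0.02
Step 1: grad_x = 2*7*-2.4431 = -34.2034, grad_y = 2*4*4.9043 = 39.2344
  x_1 = -2.4431 - 0.02*-34.2034 = -1.759
  y_1 = 4.9043 - 0.02*39.2344 = 4.1196
Step 2: grad_x = 2*7*-1.759 = -24.6264, grad_y = 2*4*4.1196 = 32.9569
  x_2 = -1.759 - 0.02*-24.6264 = -1.2665
  y_2 = 4.1196 - 0.02*32.9569 = 3.4605
Step 3: grad_x = 2*7*-1.2665 = -17.731, grad_y = 2*4*3.4605 = 27.6838
  x_3 = -1.2665 - 0.02*-17.731 = -0.9119
  y_3 = 3.4605 - 0.02*27.6838 = 2.9068
f(-0.9119, 2.9068) = 7*(-0.9119)^2 + 4*2.9068^2 = 39.6186


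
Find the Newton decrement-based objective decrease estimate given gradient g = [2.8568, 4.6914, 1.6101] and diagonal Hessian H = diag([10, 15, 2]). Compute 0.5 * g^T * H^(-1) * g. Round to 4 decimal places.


Step 1: H is diagonal, so H^(-1) * g = [0.2857, 0.3128, 0.8051].
Step 2: g^T H^(-1) g = sum_i g_i^2 / H_ii
  = (2.8568)^2/10 + (4.6914)^2/15 + (1.6101)^2/2
  = 0.8161 + 1.4673 + 1.2962 = 3.5796
Step 3: Objective decrease = 0.5 * g^T H^(-1) g = 1.7898


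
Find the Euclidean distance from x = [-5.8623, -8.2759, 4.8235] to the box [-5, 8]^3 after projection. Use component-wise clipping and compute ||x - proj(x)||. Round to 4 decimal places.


Project each component onto [-5, 8].
clip(-5.8623) = -5.0, clip(-8.2759) = -5.0, clip(4.8235) = 4.8235
Projection = [-5.0, -5.0, 4.8235]
Squared diffs: [0.7436, 10.7315, 0.0]
Distance = sqrt(11.4751) = 3.3875


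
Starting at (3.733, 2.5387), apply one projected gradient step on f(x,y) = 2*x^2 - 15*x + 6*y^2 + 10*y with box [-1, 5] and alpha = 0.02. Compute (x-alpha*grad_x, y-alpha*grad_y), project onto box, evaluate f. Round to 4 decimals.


Step 1: Compute gradient at (3.733, 2.5387).
grad_x = 2*2*3.733 - 15 = -0.068
grad_y = 2*6*2.5387 + 10 = 40.4644
Step 2: Gradient step.
x_raw = 3.733 - 0.02*-0.068 = 3.7344
y_raw = 2.5387 - 0.02*40.4644 = 1.7294
Step 3: Project onto [-1, 5].
x_proj = clip(3.7344) = 3.7344
y_proj = clip(1.7294) = 1.7294
Step 4: Evaluate f.
f(3.7344, 1.7294) = 7.1148


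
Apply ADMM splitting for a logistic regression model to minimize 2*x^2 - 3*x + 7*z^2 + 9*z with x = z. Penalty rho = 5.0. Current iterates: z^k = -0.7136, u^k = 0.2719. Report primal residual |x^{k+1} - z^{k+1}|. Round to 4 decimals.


ADMM iteration with rho = 5.0, z^k = -0.7136, u^k = 0.2719
Step 1: x-update.
Minimize 2*x^2 - 3*x + (5.0/2)*(x + 0.7136 + 0.2719)^2
FOC: (2*2 + 5.0)*x = 3 + 5.0*(-0.7136 - 0.2719)
x^{k+1} = -0.2142
Step 2: z-update.
Minimize 7*z^2 + 9*z + (5.0/2)*(-0.2142 - z + 0.2719)^2
FOC: (2*7 + 5.0)*z = -9 + 5.0*(-0.2142 + 0.2719)
z^{k+1} = -0.4585
Step 3: u-update.
u^{k+1} = 0.2719 - 0.2142 + 0.4585 = 0.5162
Step 4: Primal residual = |-0.2142 + 0.4585| = 0.2443


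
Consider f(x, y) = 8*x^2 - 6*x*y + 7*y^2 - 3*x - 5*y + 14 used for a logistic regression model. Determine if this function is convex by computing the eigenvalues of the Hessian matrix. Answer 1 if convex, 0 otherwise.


The Hessian of f(x,y) = 8*x^2 - 6*x*y + 7*y^2 - 3*x - 5*y + 14 is:
H = [[16, -6], [-6, 14]]
Trace = 16 + 14 = 30
Determinant = 16*14 - (-6)^2 = 188
Discriminant = (30)^2 - 4*188 = 148.0
Eigenvalues: lambda_1 = 8.9172, lambda_2 = 21.0828
The function is convex.

1


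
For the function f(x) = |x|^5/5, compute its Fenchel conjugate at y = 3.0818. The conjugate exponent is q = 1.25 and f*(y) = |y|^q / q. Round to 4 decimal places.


The conjugate exponent q satisfies 1/p + 1/q = 1.
p = 5, so q = 5/(5 - 1) = 1.25
|y|^q = 3.0818^1.25 = 4.0832
f*(3.0818) = 4.0832 / 1.25 = 3.2666


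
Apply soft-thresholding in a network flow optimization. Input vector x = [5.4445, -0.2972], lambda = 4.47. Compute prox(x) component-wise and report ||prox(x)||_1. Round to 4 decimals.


Soft-thresholding with lambda = 4.47:
prox(5.4445) = sign(5.4445)*max(|5.4445| - 4.47, 0) = 0.9745
prox(-0.2972) = sign(-0.2972)*max(|-0.2972| - 4.47, 0) = 0.0
prox(x) = [0.9745, 0.0]
||prox(x)||_1 = 0.9745 + 0.0 = 0.9745


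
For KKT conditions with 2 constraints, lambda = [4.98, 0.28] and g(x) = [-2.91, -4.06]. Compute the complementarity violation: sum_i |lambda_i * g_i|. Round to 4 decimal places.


KKT complementary slackness check:
lambda_1 * g_1 = 4.98 * -2.91 = -14.4918
lambda_2 * g_2 = 0.28 * -4.06 = -1.1368
Total violation = 14.4918 + 1.1368 = 15.6286


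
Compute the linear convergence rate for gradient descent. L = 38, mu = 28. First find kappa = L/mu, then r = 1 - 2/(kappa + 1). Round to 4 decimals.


Step 1: Compute the condition number.
kappa = L/mu = 38/28 = 1.3571
Step 2: Compute the convergence rate.
r = 1 - 2/(kappa + 1) = 1 - 2*mu/(L + mu) = (L - mu)/(L + mu) = 10/66 = 0.1515


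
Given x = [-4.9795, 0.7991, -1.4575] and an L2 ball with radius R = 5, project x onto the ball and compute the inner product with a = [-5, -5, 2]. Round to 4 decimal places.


Step 1: Compute ||x|| (intermediates to 6 decimals).
||x|| = sqrt((-4.9795)^2 + 0.7991^2 + (-1.4575)^2) = 5.249599
Step 2: Project.
Since ||x|| > R, scale = R/||x|| = 5/5.249599 = 0.952454, proj(x) = scale * x
proj(x) = [-4.742745, 0.761106, -1.388202]
Step 3: Dot product.
a^T * proj(x) = -5*(-4.742745) - 5*0.761106 + 2*(-1.388202) = 17.1318


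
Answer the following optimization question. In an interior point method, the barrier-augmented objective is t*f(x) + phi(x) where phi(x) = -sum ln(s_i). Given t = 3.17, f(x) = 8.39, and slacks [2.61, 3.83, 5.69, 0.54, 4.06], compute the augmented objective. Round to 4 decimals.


Step 1: Compute log-barrier.
ln values: [0.9594, 1.3429, 1.7387, -0.6162, 1.4012]
phi = -(0.9594 + 1.3429 + 1.7387 - 0.6162 + 1.4012) = -4.8259
Step 2: Compute augmented objective.
t*f(x) = 3.17*8.39 = 26.5963
Total = 26.5963 - 4.8259 = 21.7704


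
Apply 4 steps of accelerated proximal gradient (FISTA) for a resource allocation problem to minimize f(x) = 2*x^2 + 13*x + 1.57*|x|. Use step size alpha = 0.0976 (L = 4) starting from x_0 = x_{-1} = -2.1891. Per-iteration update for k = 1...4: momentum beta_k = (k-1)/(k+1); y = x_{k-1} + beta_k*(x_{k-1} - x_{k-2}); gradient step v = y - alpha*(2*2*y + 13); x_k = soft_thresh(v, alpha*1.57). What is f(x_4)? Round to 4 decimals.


FISTA on f(x) = 2*x^2 + 13*x + 1.57*|x|
L = 4, alpha = 0.0976
Iteration 1: beta = 0.0, y = -2.1891 + 0.0*(-2.1891 + 2.1891) = -2.1891
  grad(y) = 4.2436, v = y - alpha*grad = -2.6033
  prox(v) = soft_thresh(-2.6033, 0.1532) = -2.45
Iteration 2: beta = 0.3333, y = -2.45 + 0.3333*(-2.45 + 2.1891) = -2.537
  grad(y) = 2.8519, v = y - alpha*grad = -2.8154
  prox(v) = soft_thresh(-2.8154, 0.1532) = -2.6621
Iteration 3: beta = 0.5, y = -2.6621 + 0.5*(-2.6621 + 2.45) = -2.7682
  grad(y) = 1.9273, v = y - alpha*grad = -2.9563
  prox(v) = soft_thresh(-2.9563, 0.1532) = -2.8031
Iteration 4: beta = 0.6, y = -2.8031 + 0.6*(-2.8031 + 2.6621) = -2.8876
  grad(y) = 1.4496, v = y - alpha*grad = -3.0291
  prox(v) = soft_thresh(-3.0291, 0.1532) = -2.8759
f(x_4) = 2*(-2.8759)^2 + 13*(-2.8759) + 1.57*|-2.8759| = -16.3299


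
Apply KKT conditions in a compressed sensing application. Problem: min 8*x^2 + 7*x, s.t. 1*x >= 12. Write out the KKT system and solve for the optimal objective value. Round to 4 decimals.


Step 1: Try lambda = 0 (constraint inactive).
x_unc = -7/(2*8) = -0.4375
Check: 1*-0.4375 = -0.4375 < 12 -- violated!
Step 2: Constraint must be active: 1*x = 12
x* = 12/1 = 12.0
lambda = (2*8*12.0 + 7)/1 = 199.0
Step 3: Compute optimal value.
f(x*) = 8*12.0^2 + 7*12.0 = 1236.0


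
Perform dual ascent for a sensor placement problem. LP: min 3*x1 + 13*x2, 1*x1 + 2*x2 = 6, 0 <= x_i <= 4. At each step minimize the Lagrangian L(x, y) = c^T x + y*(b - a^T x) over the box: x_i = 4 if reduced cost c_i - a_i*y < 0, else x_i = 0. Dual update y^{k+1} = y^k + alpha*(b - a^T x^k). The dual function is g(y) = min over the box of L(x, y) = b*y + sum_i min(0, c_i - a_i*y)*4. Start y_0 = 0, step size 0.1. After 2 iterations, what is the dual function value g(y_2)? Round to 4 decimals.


Dual ascent for LP: min 3*x1 + 13*x2, 1*x1 + 2*x2 = 6, 0 <= x_i <= 4
Step 1: y^k = 0.0, reduced costs: (3.0, 13.0)
  x^k = (0.0, 0.0), subgradient = b - a^T x = 6.0
  y^{k+1} = 0.0 + 0.1*6.0 = 0.6
Step 2: y^k = 0.6, reduced costs: (2.4, 11.8)
  x^k = (0.0, 0.0), subgradient = b - a^T x = 6.0
  y^{k+1} = 0.6 + 0.1*6.0 = 1.2
Dual objective at y_2 = 1.2: reduced costs (1.8, 10.6), box minimizer x = (0.0, 0.0)
g(y_2) = b*y + (c1 - a1*y)*x1 + (c2 - a2*y)*x2 = 6*1.2 + 1.8*0.0 + 10.6*0.0 = 7.2 + 0.0 + 0.0 = 7.2


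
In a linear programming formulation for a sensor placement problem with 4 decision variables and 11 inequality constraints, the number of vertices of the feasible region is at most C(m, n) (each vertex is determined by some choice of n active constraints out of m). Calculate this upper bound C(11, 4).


Each vertex corresponds to some choice of n active constraints out of m, so the number of vertices is at most C(m, n) = m! / (n!(m-n)!).
m = 11, n = 4
Numerator: 11 * 10 * 9 * 8
Denominator: 4! = 24
C(11, 4) = 330


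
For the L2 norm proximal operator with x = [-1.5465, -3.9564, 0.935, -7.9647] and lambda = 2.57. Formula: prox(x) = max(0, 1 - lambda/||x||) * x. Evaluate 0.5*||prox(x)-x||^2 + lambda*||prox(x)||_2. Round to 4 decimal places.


Step 1: Compute ||x||.
||x|| = 9.075
Step 2: Compute scaling factor.
scale = max(0, 1 - 2.57/9.075) = 0.7168
Step 3: prox(x) = [-1.1085, -2.836, 0.6702, -5.7091]
||prox(x)|| = 6.505
Step 4: Proximal objective.
0.5*||prox-x||^2 = 3.3025
lambda*||prox|| = 16.7179
Total = 20.0203


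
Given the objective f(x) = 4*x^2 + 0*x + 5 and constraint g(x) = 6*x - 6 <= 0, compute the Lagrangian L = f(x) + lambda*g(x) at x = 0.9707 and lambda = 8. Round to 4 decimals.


Step 1: Evaluate f(x).
f(0.9707) = 4*0.9707^2 + 0*0.9707 + 5 = 8.769
Step 2: Evaluate g(x).
g(0.9707) = 6*0.9707 - 6 = -0.1758
Step 3: Compute Lagrangian.
L = 8.769 + 8*-0.1758 = 7.3626


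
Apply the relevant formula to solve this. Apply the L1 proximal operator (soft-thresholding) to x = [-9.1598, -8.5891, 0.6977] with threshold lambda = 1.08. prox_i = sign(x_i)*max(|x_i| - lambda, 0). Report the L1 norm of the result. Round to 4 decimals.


Soft-thresholding with lambda = 1.08:
prox(-9.1598) = sign(-9.1598)*max(|-9.1598| - 1.08, 0) = -8.0798
prox(-8.5891) = sign(-8.5891)*max(|-8.5891| - 1.08, 0) = -7.5091
prox(0.6977) = sign(0.6977)*max(|0.6977| - 1.08, 0) = 0.0
prox(x) = [-8.0798, -7.5091, 0.0]
||prox(x)||_1 = 8.0798 + 7.5091 + 0.0 = 15.5889


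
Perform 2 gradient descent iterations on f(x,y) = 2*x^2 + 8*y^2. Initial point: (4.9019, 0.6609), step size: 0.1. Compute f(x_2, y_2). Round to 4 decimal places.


Gradient descent on f(x,y) = 2*x^2 + 8*y^2.
Starting point: (4.9019, 0.6609), alpha = 0.1
Step 1: grad_x = 2*2*4.9019 = 19.6076, grad_y = 2*8*0.6609 = 10.5744
  x_1 = 4.9019 - 0.1*19.6076 = 2.9411
  y_1 = 0.6609 - 0.1*10.5744 = -0.3965
Step 2: grad_x = 2*2*2.9411 = 11.7646, grad_y = 2*8*-0.3965 = -6.3446
  x_2 = 2.9411 - 0.1*11.7646 = 1.7647
  y_2 = -0.3965 - 0.1*-6.3446 = 0.2379
f(1.7647, 0.2379) = 2*1.7647^2 + 8*0.2379^2 = 6.6811


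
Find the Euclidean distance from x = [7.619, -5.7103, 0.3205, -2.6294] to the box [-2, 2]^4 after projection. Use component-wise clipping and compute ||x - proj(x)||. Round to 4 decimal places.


Project each component onto [-2, 2].
clip(7.619) = 2.0, clip(-5.7103) = -2.0, clip(0.3205) = 0.3205, clip(-2.6294) = -2.0
Projection = [2.0, -2.0, 0.3205, -2.0]
Squared diffs: [31.5732, 13.7663, 0.0, 0.3961]
Distance = sqrt(45.7356) = 6.7628


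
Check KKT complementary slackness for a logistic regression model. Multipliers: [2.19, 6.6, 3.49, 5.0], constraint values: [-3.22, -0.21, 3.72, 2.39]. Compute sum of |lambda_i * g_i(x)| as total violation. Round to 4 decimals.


KKT complementary slackness check:
lambda_1 * g_1 = 2.19 * -3.22 = -7.0518
lambda_2 * g_2 = 6.6 * -0.21 = -1.386
lambda_3 * g_3 = 3.49 * 3.72 = 12.9828
lambda_4 * g_4 = 5.0 * 2.39 = 11.95
Total violation = 7.0518 + 1.386 + 12.9828 + 11.95 = 33.3706


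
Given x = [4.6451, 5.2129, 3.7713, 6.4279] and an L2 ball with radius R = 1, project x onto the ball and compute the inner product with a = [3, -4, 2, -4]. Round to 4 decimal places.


Step 1: Compute ||x|| (intermediates to 6 decimals).
||x|| = sqrt(4.6451^2 + 5.2129^2 + 3.7713^2 + 6.4279^2) = 10.21234
Step 2: Project.
Since ||x|| > R, scale = R/||x|| = 1/10.21234 = 0.097921, proj(x) = scale * x
proj(x) = [0.454853, 0.510452, 0.369289, 0.629426]
Step 3: Dot product.
a^T * proj(x) = 3*0.454853 - 4*0.510452 + 2*0.369289 - 4*0.629426 = -2.4564


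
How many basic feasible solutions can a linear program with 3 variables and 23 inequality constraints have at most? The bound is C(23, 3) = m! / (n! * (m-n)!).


Each vertex corresponds to some choice of n active constraints out of m, so the number of vertices is at most C(m, n) = m! / (n!(m-n)!).
m = 23, n = 3
Numerator: 23 * 22 * 21
Denominator: 3! = 6
C(23, 3) = 1771


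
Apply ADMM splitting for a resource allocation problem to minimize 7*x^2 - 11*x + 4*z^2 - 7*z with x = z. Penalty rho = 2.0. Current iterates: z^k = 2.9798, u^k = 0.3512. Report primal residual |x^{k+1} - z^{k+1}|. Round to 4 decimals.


ADMM iteration with rho = 2.0, z^k = 2.9798, u^k = 0.3512
Step 1: x-update.
Minimize 7*x^2 - 11*x + (2.0/2)*(x - 2.9798 + 0.3512)^2
FOC: (2*7 + 2.0)*x = 11 + 2.0*(2.9798 - 0.3512)
x^{k+1} = 1.0161
Step 2: z-update.
Minimize 4*z^2 - 7*z + (2.0/2)*(1.0161 - z + 0.3512)^2
FOC: (2*4 + 2.0)*z = 7 + 2.0*(1.0161 + 0.3512)
z^{k+1} = 0.9735
Step 3: u-update.
u^{k+1} = 0.3512 + 1.0161 - 0.9735 = 0.3938
Step 4: Primal residual = |1.0161 - 0.9735| = 0.0426


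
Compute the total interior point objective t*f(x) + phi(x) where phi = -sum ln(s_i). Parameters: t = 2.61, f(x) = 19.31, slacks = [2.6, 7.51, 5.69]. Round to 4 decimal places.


Step 1: Compute log-barrier.
ln values: [0.9555, 2.0162, 1.7387]
phi = -(0.9555 + 2.0162 + 1.7387) = -4.7105
Step 2: Compute augmented objective.
t*f(x) = 2.61*19.31 = 50.3991
Total = 50.3991 - 4.7105 = 45.6886


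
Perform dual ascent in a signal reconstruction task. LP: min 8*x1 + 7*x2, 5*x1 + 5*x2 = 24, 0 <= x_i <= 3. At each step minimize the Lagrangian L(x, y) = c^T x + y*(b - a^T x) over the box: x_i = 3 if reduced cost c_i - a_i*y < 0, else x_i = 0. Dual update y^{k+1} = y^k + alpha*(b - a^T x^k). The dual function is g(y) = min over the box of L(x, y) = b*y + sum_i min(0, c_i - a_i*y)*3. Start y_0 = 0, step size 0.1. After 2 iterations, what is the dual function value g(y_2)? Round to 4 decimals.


Dual ascent for LP: min 8*x1 + 7*x2, 5*x1 + 5*x2 = 24, 0 <= x_i <= 3
Step 1: y^k = 0.0, reduced costs: (8.0, 7.0)
  x^k = (0.0, 0.0), subgradient = b - a^T x = 24.0
  y^{k+1} = 0.0 + 0.1*24.0 = 2.4
Step 2: y^k = 2.4, reduced costs: (-4.0, -5.0)
  x^k = (3.0, 3.0), subgradient = b - a^T x = -6.0
  y^{k+1} = 2.4 + 0.1*-6.0 = 1.8
Dual objective at y_2 = 1.8: reduced costs (-1.0, -2.0), box minimizer x = (3.0, 3.0)
g(y_2) = b*y + (c1 - a1*y)*x1 + (c2 - a2*y)*x2 = 24*1.8 + (-1.0)*3.0 + (-2.0)*3.0 = 43.2 - 3.0 - 6.0 = 34.2


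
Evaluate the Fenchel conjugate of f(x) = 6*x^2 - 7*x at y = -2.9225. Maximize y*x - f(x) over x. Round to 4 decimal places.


f*(y) = sup_x {y*x - a*x^2 - b*x} = sup_x {(y-b)*x - a*x^2}
FOC: (y - b) - 2a*x = 0 => x* = (y - b)/(2a)
x* = (-2.9225 + 7)/(2*6) = 0.3398
f*(-2.9225) = (y-b)^2/(4a) = (-2.9225 + 7)^2/(4*6)
= 16.626/24 = 0.6928


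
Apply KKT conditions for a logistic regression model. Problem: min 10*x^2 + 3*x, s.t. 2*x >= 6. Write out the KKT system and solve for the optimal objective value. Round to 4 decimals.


Step 1: Try lambda = 0 (constraint inactive).
x_unc = -3/(2*10) = -0.15
Check: 2*-0.15 = -0.3 < 6 -- violated!
Step 2: Constraint must be active: 2*x = 6
x* = 6/2 = 3.0
lambda = (2*10*3.0 + 3)/2 = 31.5
Step 3: Compute optimal value.
f(x*) = 10*3.0^2 + 3*3.0 = 99.0


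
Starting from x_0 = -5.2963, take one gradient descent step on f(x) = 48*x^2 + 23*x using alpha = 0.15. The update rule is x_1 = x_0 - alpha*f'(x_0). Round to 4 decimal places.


We compute the gradient at x_0 and apply the update.
f'(x) = 96*x + 23
f'(-5.2963) = 96*-5.2963 + 23 = -485.4448
x_1 = -5.2963 - 0.15*-485.4448 = 67.5204


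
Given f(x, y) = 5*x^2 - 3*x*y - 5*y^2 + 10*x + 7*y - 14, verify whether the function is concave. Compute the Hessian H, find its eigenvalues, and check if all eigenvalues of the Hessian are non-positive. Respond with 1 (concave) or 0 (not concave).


The Hessian of f(x,y) = 5*x^2 - 3*x*y - 5*y^2 + 10*x + 7*y - 14 is:
H = [[10, -3], [-3, -10]]
Trace = 10 - 10 = 0
Determinant = 10*-10 - (-3)^2 = -109
Discriminant = (0)^2 - 4*-109 = 436.0
Eigenvalues: lambda_1 = -10.4403, lambda_2 = 10.4403
The function is not concave.

0


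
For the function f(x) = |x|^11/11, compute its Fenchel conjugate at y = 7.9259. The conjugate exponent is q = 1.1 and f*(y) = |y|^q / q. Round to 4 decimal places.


The conjugate exponent q satisfies 1/p + 1/q = 1.
p = 11, so q = 11/(11 - 1) = 1.1
|y|^q = 7.9259^1.1 = 9.7489
f*(7.9259) = 9.7489 / 1.1 = 8.8626


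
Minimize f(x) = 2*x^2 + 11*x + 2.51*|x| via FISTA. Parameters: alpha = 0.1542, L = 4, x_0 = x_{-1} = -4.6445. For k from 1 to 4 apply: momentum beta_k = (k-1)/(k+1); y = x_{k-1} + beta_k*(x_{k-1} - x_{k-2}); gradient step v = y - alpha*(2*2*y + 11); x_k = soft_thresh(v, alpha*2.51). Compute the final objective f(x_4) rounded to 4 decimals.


FISTA on f(x) = 2*x^2 + 11*x + 2.51*|x|
L = 4, alpha = 0.1542
Iteration 1: beta = 0.0, y = -4.6445 + 0.0*(-4.6445 + 4.6445) = -4.6445
  grad(y) = -7.578, v = y - alpha*grad = -3.476
  prox(v) = soft_thresh(-3.476, 0.387) = -3.0889
Iteration 2: beta = 0.3333, y = -3.0889 + 0.3333*(-3.0889 + 4.6445) = -2.5704
  grad(y) = 0.7184, v = y - alpha*grad = -2.6812
  prox(v) = soft_thresh(-2.6812, 0.387) = -2.2941
Iteration 3: beta = 0.5, y = -2.2941 + 0.5*(-2.2941 + 3.0889) = -1.8967
  grad(y) = 3.413, v = y - alpha*grad = -2.423
  prox(v) = soft_thresh(-2.423, 0.387) = -2.036
Iteration 4: beta = 0.6, y = -2.036 + 0.6*(-2.036 + 2.2941) = -1.8811
  grad(y) = 3.4756, v = y - alpha*grad = -2.417
  prox(v) = soft_thresh(-2.417, 0.387) = -2.03
f(x_4) = 2*(-2.03)^2 + 11*(-2.03) + 2.51*|-2.03| = -8.9929


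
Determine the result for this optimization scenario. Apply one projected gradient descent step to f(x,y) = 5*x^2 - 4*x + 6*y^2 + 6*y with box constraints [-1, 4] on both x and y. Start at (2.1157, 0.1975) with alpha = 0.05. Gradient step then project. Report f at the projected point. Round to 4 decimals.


Step 1: Compute gradient at (2.1157, 0.1975).
grad_x = 2*5*2.1157 - 4 = 17.157
grad_y = 2*6*0.1975 + 6 = 8.37
Step 2: Gradient step.
x_raw = 2.1157 - 0.05*17.157 = 1.2579
y_raw = 0.1975 - 0.05*8.37 = -0.221
Step 3: Project onto [-1, 4].
x_proj = clip(1.2579) = 1.2579
y_proj = clip(-0.221) = -0.221
Step 4: Evaluate f.
f(1.2579, -0.221) = 1.8466


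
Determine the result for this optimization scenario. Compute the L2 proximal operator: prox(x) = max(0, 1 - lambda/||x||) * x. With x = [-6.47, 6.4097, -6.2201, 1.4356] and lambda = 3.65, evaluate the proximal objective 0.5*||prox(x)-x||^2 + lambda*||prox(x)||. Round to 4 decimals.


Step 1: Compute ||x||.
||x|| = 11.1219
Step 2: Compute scaling factor.
scale = max(0, 1 - 3.65/11.1219) = 0.6718
Step 3: prox(x) = [-4.3467, 4.3061, -4.1788, 0.9645]
||prox(x)|| = 7.4719
Step 4: Proximal objective.
0.5*||prox-x||^2 = 6.6613
lambda*||prox|| = 27.2724
Total = 33.9335


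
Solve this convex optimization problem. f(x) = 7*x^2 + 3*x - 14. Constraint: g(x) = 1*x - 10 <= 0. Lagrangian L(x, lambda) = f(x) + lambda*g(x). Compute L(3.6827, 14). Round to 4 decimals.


Step 1: Evaluate f(x).
f(3.6827) = 7*3.6827^2 + 3*3.6827 - 14 = 91.9841
Step 2: Evaluate g(x).
g(3.6827) = 1*3.6827 - 10 = -6.3173
Step 3: Compute Lagrangian.
L = 91.9841 + 14*-6.3173 = 3.5419


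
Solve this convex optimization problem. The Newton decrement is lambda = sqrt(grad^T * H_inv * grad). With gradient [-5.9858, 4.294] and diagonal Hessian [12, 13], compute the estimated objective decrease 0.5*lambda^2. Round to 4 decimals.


Step 1: H is diagonal, so H^(-1) * g = [-0.4988, 0.3303].
Step 2: g^T H^(-1) g = sum_i g_i^2 / H_ii
  = (-5.9858)^2/12 + (4.294)^2/13
  = 2.9858 + 1.4183 = 4.4042
Step 3: Objective decrease = 0.5 * g^T H^(-1) g = 2.2021


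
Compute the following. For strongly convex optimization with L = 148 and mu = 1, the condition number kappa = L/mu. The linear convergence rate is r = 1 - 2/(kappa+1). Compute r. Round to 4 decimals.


Step 1: Compute the condition number.
kappa = L/mu = 148/1 = 148.0
Step 2: Compute the convergence rate.
r = 1 - 2/(kappa + 1) = 1 - 2*mu/(L + mu) = (L - mu)/(L + mu) = 147/149 = 0.9866


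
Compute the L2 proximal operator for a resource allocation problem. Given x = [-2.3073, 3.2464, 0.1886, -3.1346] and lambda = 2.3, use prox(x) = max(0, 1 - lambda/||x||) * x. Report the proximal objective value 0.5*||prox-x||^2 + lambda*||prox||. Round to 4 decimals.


Step 1: Compute ||x||.
||x|| = 5.0719
Step 2: Compute scaling factor.
scale = max(0, 1 - 2.3/5.0719) = 0.5465
Step 3: prox(x) = [-1.261, 1.7742, 0.1031, -1.7131]
||prox(x)|| = 2.7719
Step 4: Proximal objective.
0.5*||prox-x||^2 = 2.645
lambda*||prox|| = 6.3754
Total = 9.0203


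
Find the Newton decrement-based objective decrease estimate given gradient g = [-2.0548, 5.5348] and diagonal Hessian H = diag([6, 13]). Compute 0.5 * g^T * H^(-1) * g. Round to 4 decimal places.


Step 1: H is diagonal, so H^(-1) * g = [-0.3425, 0.4258].
Step 2: g^T H^(-1) g = sum_i g_i^2 / H_ii
  = (-2.0548)^2/6 + (5.5348)^2/13
  = 0.7037 + 2.3565 = 3.0602
Step 3: Objective decrease = 0.5 * g^T H^(-1) g = 1.5301


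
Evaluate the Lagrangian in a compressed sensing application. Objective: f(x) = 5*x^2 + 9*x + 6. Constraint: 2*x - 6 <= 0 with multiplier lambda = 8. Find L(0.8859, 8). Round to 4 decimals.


Step 1: Evaluate f(x).
f(0.8859) = 5*0.8859^2 + 9*0.8859 + 6 = 17.8972
Step 2: Evaluate g(x).
g(0.8859) = 2*0.8859 - 6 = -4.2282
Step 3: Compute Lagrangian.
L = 17.8972 + 8*-4.2282 = -15.9284


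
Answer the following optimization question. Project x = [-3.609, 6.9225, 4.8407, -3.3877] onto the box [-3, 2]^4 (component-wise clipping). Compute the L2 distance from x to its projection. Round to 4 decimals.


Project each component onto [-3, 2].
clip(-3.609) = -3.0, clip(6.9225) = 2.0, clip(4.8407) = 2.0, clip(-3.3877) = -3.0
Projection = [-3.0, 2.0, 2.0, -3.0]
Squared diffs: [0.3709, 24.231, 8.0696, 0.1503]
Distance = sqrt(32.8218) = 5.729


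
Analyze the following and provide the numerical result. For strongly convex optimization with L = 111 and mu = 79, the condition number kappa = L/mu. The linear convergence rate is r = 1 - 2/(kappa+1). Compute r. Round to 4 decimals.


Step 1: Compute the condition number.
kappa = L/mu = 111/79 = 1.4051
Step 2: Compute the convergence rate.
r = 1 - 2/(kappa + 1) = 1 - 2*mu/(L + mu) = (L - mu)/(L + mu) = 32/190 = 0.1684


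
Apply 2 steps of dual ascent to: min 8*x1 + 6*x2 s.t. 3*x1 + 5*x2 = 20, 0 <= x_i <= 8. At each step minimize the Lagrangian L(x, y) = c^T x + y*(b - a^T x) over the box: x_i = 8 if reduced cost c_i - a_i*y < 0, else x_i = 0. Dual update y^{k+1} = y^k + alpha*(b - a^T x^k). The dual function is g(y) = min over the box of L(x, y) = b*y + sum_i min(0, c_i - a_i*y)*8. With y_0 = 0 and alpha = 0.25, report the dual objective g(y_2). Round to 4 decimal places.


Dual ascent for LP: min 8*x1 + 6*x2, 3*x1 + 5*x2 = 20, 0 <= x_i <= 8
Step 1: y^k = 0.0, reduced costs: (8.0, 6.0)
  x^k = (0.0, 0.0), subgradient = b - a^T x = 20.0
  y^{k+1} = 0.0 + 0.25*20.0 = 5.0
Step 2: y^k = 5.0, reduced costs: (-7.0, -19.0)
  x^k = (8.0, 8.0), subgradient = b - a^T x = -44.0
  y^{k+1} = 5.0 + 0.25*-44.0 = -6.0
Dual objective at y_2 = -6.0: reduced costs (26.0, 36.0), box minimizer x = (0.0, 0.0)
g(y_2) = b*y + (c1 - a1*y)*x1 + (c2 - a2*y)*x2 = 20*(-6.0) + 26.0*0.0 + 36.0*0.0 = -120.0 + 0.0 + 0.0 = -120.0


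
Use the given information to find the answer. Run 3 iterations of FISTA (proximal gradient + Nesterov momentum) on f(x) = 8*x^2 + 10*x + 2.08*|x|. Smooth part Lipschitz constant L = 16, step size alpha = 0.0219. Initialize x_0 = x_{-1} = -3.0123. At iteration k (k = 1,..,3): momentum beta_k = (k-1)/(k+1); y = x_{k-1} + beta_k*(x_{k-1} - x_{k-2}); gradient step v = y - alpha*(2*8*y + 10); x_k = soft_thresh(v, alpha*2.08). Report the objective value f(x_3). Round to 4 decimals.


FISTA on f(x) = 8*x^2 + 10*x + 2.08*|x|
L = 16, alpha = 0.0219
Iteration 1: beta = 0.0, y = -3.0123 + 0.0*(-3.0123 + 3.0123) = -3.0123
  grad(y) = -38.1968, v = y - alpha*grad = -2.1758
  prox(v) = soft_thresh(-2.1758, 0.0456) = -2.1302
Iteration 2: beta = 0.3333, y = -2.1302 + 0.3333*(-2.1302 + 3.0123) = -1.8362
  grad(y) = -19.3795, v = y - alpha*grad = -1.4118
  prox(v) = soft_thresh(-1.4118, 0.0456) = -1.3663
Iteration 3: beta = 0.5, y = -1.3663 + 0.5*(-1.3663 + 2.1302) = -0.9843
  grad(y) = -5.7482, v = y - alpha*grad = -0.8584
  prox(v) = soft_thresh(-0.8584, 0.0456) = -0.8128
f(x_3) = 8*(-0.8128)^2 + 10*(-0.8128) + 2.08*|-0.8128| = -1.1521


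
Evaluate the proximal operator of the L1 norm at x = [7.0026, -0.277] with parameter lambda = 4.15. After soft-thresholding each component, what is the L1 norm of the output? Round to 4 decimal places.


Soft-thresholding with lambda = 4.15:
prox(7.0026) = sign(7.0026)*max(|7.0026| - 4.15, 0) = 2.8526
prox(-0.277) = sign(-0.277)*max(|-0.277| - 4.15, 0) = 0.0
prox(x) = [2.8526, 0.0]
||prox(x)||_1 = 2.8526 + 0.0 = 2.8526


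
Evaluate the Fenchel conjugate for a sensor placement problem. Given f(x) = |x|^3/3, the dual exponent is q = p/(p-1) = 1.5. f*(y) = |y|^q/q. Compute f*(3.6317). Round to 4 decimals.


The conjugate exponent q satisfies 1/p + 1/q = 1.
p = 3, so q = 3/(3 - 1) = 1.5
|y|^q = 3.6317^1.5 = 6.9209
f*(3.6317) = 6.9209 / 1.5 = 4.614


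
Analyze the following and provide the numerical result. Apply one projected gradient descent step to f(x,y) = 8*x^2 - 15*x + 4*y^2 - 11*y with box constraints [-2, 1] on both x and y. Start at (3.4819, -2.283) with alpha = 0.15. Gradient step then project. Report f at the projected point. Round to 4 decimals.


Step 1: Compute gradient at (3.4819, -2.283).
grad_x = 2*8*3.4819 - 15 = 40.7104
grad_y = 2*4*-2.283 - 11 = -29.264
Step 2: Gradient step.
x_raw = 3.4819 - 0.15*40.7104 = -2.6247
y_raw = -2.283 - 0.15*-29.264 = 2.1066
Step 3: Project onto [-2, 1].
x_proj = clip(-2.6247) = -2.0
y_proj = clip(2.1066) = 1.0
Step 4: Evaluate f.
f(-2.0, 1.0) = 55.0


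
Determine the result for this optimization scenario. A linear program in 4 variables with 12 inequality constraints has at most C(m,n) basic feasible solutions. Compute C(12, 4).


Each vertex corresponds to some choice of n active constraints out of m, so the number of vertices is at most C(m, n) = m! / (n!(m-n)!).
m = 12, n = 4
Numerator: 12 * 11 * 10 * 9
Denominator: 4! = 24
C(12, 4) = 495


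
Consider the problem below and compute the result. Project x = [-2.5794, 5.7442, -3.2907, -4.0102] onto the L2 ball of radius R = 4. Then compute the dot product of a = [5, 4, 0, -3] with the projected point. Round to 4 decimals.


Step 1: Compute ||x|| (intermediates to 6 decimals).
||x|| = sqrt((-2.5794)^2 + 5.7442^2 + (-3.2907)^2 + (-4.0102)^2) = 8.158404
Step 2: Project.
Since ||x|| > R, scale = R/||x|| = 4/8.158404 = 0.490292, proj(x) = scale * x
proj(x) = [-1.264659, 2.816335, -1.613404, -1.966169]
Step 3: Dot product.
a^T * proj(x) = 5*(-1.264659) + 4*2.816335 + 0*(-1.613404) - 3*(-1.966169) = 10.8406


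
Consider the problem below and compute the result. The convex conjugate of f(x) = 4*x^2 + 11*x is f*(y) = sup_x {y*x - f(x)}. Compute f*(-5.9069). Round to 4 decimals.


f*(y) = sup_x {y*x - a*x^2 - b*x} = sup_x {(y-b)*x - a*x^2}
FOC: (y - b) - 2a*x = 0 => x* = (y - b)/(2a)
x* = (-5.9069 - 11)/(2*4) = -2.1134
f*(-5.9069) = (y-b)^2/(4a) = (-5.9069 - 11)^2/(4*4)
= 285.8433/16 = 17.8652


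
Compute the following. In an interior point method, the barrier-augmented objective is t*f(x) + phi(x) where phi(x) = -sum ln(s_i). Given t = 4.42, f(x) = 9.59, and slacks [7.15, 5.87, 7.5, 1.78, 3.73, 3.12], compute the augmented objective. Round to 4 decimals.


Step 1: Compute log-barrier.
ln values: [1.9671, 1.7699, 2.0149, 0.5766, 1.3164, 1.1378]
phi = -(1.9671 + 1.7699 + 2.0149 + 0.5766 + 1.3164 + 1.1378) = -8.7827
Step 2: Compute augmented objective.
t*f(x) = 4.42*9.59 = 42.3878
Total = 42.3878 - 8.7827 = 33.6051


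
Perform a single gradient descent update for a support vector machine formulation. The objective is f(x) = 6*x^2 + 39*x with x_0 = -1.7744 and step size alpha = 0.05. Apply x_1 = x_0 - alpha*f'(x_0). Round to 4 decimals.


We compute the gradient at x_0 and apply the update.
f'(x) = 12*x + 39
f'(-1.7744) = 12*-1.7744 + 39 = 17.7072
x_1 = -1.7744 - 0.05*17.7072 = -2.6598


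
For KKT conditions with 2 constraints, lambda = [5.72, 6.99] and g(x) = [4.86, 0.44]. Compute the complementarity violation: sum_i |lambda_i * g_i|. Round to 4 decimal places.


KKT complementary slackness check:
lambda_1 * g_1 = 5.72 * 4.86 = 27.7992
lambda_2 * g_2 = 6.99 * 0.44 = 3.0756
Total violation = 27.7992 + 3.0756 = 30.8748


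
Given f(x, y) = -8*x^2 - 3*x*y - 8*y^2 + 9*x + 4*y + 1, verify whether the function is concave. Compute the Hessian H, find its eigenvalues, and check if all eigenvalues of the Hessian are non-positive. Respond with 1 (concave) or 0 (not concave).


The Hessian of f(x,y) = -8*x^2 - 3*x*y - 8*y^2 + 9*x + 4*y + 1 is:
H = [[-16, -3], [-3, -16]]
Trace = -16 - 16 = -32
Determinant = -16*-16 - (-3)^2 = 247
Discriminant = (-32)^2 - 4*247 = 36.0
Eigenvalues: lambda_1 = -19.0, lambda_2 = -13.0
The function is concave.

1
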